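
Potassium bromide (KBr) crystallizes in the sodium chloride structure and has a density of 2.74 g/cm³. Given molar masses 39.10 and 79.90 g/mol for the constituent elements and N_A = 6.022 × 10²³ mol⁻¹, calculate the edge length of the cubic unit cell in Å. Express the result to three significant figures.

6.61 Å

M(KBr) = 119.0 g/mol; Z = 4 formula units per cell.
a³ = Z·M/(N_A·ρ) = 4 × 119.0 / (6.022 × 10²³ × 2.74) = 2.885 × 10^-22 cm³, so a = 6.608 × 10^-8 cm = 6.61 Å.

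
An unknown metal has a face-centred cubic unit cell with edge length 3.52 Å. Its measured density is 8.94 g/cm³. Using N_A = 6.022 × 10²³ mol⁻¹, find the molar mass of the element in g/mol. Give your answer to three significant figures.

58.7 g/mol

An FCC cell has Z = 4 atoms; a = 3.520 × 10^-8 cm.
M = ρ·N_A·a³/Z = 8.94 × 6.022 × 10²³ × 4.361 × 10^-23 / 4 = 58.7 g/mol.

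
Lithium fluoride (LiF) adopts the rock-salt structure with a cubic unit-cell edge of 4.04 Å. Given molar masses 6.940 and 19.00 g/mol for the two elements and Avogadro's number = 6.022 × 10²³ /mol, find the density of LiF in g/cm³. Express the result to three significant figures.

The rock-salt structure contains Z = 4 formula units per cell; M(LiF) = 6.940 + 19.00 = 25.94 g/mol.
a³ = (4.040 × 10^-8 cm)³ = 6.594 × 10^-23 cm³.
ρ = 4 × 25.94 / (6.022 × 10²³ × 6.594 × 10^-23) = 2.613 g/cm³.

2.61 g/cm³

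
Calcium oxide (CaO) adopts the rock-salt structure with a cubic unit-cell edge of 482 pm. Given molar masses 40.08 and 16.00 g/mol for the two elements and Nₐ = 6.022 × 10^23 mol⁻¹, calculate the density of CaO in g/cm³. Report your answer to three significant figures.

3.33 g/cm³

The rock-salt structure contains Z = 4 formula units per cell; M(CaO) = 40.08 + 16.00 = 56.08 g/mol.
a³ = (4.820 × 10^-8 cm)³ = 1.120 × 10^-22 cm³.
ρ = 4 × 56.08 / (6.022 × 10²³ × 1.120 × 10^-22) = 3.326 g/cm³.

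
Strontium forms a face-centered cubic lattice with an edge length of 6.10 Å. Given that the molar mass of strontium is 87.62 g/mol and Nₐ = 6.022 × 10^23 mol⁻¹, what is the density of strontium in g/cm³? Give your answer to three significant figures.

2.56 g/cm³

An FCC unit cell contains Z = 4 atoms.
Cell volume: a³ = (6.10 Å)³ = (6.100 × 10^-8 cm)³ = 2.270 × 10^-22 cm³.
ρ = Z·M/(N_A·a³) = 4 × 87.62 / (6.022 × 10²³ × 2.270 × 10^-22) = 2.564 g/cm³.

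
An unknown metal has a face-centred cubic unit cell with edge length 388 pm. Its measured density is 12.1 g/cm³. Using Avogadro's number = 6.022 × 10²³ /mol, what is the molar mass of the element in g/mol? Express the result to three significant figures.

An FCC cell has Z = 4 atoms; a = 3.880 × 10^-8 cm.
M = ρ·N_A·a³/Z = 12.1 × 6.022 × 10²³ × 5.841 × 10^-23 / 4 = 106 g/mol.

106 g/mol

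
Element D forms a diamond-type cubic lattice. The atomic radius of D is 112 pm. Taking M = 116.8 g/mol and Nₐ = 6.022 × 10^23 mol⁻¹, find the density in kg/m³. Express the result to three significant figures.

In a diamond cubic lattice, nearest neighbors lie along the body diagonal with √3·a = 8r, giving a = 517.3 pm = 5.173 × 10^-8 cm.
With Z = 8, ρ = Z·M/(N_A·a³) = 8 × 116.8 / (6.022 × 10²³ × 1.384 × 10^-22) = 11.21 g/cm³ = 11200 kg/m³.

11200 kg/m³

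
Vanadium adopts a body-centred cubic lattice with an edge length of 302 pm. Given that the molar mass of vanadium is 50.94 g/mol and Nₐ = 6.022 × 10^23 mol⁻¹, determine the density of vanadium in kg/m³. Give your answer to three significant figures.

A BCC unit cell contains Z = 2 atoms.
Cell volume: a³ = (302 pm)³ = (3.020 × 10^-8 cm)³ = 2.754 × 10^-23 cm³.
ρ = Z·M/(N_A·a³) = 2 × 50.94 / (6.022 × 10²³ × 2.754 × 10^-23) = 6.142 g/cm³ = 6140 kg/m³.

6140 kg/m³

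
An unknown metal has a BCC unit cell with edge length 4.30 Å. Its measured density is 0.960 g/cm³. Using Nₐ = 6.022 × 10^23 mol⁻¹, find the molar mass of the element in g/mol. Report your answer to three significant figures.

A BCC cell has Z = 2 atoms; a = 4.300 × 10^-8 cm.
M = ρ·N_A·a³/Z = 0.960 × 6.022 × 10²³ × 7.951 × 10^-23 / 2 = 23.0 g/mol.

23.0 g/mol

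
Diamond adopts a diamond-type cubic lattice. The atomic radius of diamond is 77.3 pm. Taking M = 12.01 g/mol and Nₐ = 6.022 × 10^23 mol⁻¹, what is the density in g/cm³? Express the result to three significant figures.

3.51 g/cm³

In a diamond cubic lattice, nearest neighbors lie along the body diagonal with √3·a = 8r, giving a = 357.0 pm = 3.570 × 10^-8 cm.
With Z = 8, ρ = Z·M/(N_A·a³) = 8 × 12.01 / (6.022 × 10²³ × 4.551 × 10^-23) = 3.506 g/cm³.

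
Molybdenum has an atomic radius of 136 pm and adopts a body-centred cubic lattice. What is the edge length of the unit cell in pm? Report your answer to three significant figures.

314 pm

In a BCC lattice, atoms touch along the body diagonal, so √3·a = 4r.
a = 4r/√3 = 4 × 136 / 1.7321 = 314 pm.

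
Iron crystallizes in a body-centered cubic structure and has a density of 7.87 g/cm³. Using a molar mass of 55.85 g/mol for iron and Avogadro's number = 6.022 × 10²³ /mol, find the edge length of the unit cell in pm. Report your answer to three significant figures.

With Z = 2 atoms per BCC cell, a³ = Z·M/(N_A·ρ) = 2 × 55.85 / (6.022 × 10²³ × 7.870 g/cm³) = 2.357 × 10^-23 cm³.
a = (2.357 × 10^-23)^(1/3) = 2.867 × 10^-8 cm = 287 pm.

287 pm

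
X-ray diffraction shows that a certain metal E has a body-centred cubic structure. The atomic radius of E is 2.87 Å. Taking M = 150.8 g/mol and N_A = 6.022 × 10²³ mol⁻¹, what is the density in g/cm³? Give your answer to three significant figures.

1.72 g/cm³

In a BCC lattice, atoms touch along the body diagonal, so √3·a = 4r, giving a = 6.628 Å = 6.628 × 10^-8 cm.
With Z = 2, ρ = Z·M/(N_A·a³) = 2 × 150.8 / (6.022 × 10²³ × 2.912 × 10^-22) = 1.720 g/cm³.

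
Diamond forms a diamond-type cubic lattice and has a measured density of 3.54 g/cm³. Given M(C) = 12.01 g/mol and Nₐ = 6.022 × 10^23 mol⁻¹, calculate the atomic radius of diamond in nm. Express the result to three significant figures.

For a diamond cubic cell (Z = 8), a³ = Z·M/(N_A·ρ) = 8 × 12.01 / (6.022 × 10²³ × 3.540) = 4.507 × 10^-23 cm³, so a = 3.559 × 10^-8 cm = 0.3559 nm.
Nearest neighbors lie along the body diagonal with √3·a = 8r, so r = 0.2165 × a = 0.0770 nm.

0.0770 nm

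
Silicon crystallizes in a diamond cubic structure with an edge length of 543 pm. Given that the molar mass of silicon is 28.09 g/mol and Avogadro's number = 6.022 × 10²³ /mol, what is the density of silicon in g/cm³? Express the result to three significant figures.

2.33 g/cm³

A diamond cubic unit cell contains Z = 8 atoms.
Cell volume: a³ = (543 pm)³ = (5.430 × 10^-8 cm)³ = 1.601 × 10^-22 cm³.
ρ = Z·M/(N_A·a³) = 8 × 28.09 / (6.022 × 10²³ × 1.601 × 10^-22) = 2.331 g/cm³.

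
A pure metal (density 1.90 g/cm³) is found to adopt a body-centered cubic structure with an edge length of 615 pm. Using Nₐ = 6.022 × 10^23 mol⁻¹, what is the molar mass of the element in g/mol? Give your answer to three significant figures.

133 g/mol

A BCC cell has Z = 2 atoms; a = 6.150 × 10^-8 cm.
M = ρ·N_A·a³/Z = 1.90 × 6.022 × 10²³ × 2.326 × 10^-22 / 2 = 133 g/mol.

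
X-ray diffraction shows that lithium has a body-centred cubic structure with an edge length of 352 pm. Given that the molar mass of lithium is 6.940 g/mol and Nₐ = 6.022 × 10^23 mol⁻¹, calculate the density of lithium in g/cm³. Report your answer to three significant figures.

0.528 g/cm³

A BCC unit cell contains Z = 2 atoms.
Cell volume: a³ = (352 pm)³ = (3.520 × 10^-8 cm)³ = 4.361 × 10^-23 cm³.
ρ = Z·M/(N_A·a³) = 2 × 6.940 / (6.022 × 10²³ × 4.361 × 10^-23) = 0.5285 g/cm³.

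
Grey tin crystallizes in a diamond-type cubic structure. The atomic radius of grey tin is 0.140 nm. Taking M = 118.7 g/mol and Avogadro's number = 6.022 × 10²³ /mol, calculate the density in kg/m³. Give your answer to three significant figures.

5830 kg/m³

In a diamond cubic lattice, nearest neighbors lie along the body diagonal with √3·a = 8r, giving a = 0.6466 nm = 6.466 × 10^-8 cm.
With Z = 8, ρ = Z·M/(N_A·a³) = 8 × 118.7 / (6.022 × 10²³ × 2.704 × 10^-22) = 5.832 g/cm³ = 5830 kg/m³.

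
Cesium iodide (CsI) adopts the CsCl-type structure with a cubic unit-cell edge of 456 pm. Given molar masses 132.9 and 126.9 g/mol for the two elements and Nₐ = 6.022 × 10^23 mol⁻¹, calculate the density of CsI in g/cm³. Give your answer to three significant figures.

4.55 g/cm³

The CsCl-type structure contains Z = 1 formula unit per cell; M(CsI) = 132.9 + 126.9 = 259.8 g/mol.
a³ = (4.560 × 10^-8 cm)³ = 9.482 × 10^-23 cm³.
ρ = 1 × 259.8 / (6.022 × 10²³ × 9.482 × 10^-23) = 4.550 g/cm³.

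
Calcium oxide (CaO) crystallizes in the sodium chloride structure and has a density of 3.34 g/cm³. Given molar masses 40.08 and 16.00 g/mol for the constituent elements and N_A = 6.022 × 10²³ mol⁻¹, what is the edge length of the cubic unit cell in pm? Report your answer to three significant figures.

481 pm

M(CaO) = 56.08 g/mol; Z = 4 formula units per cell.
a³ = Z·M/(N_A·ρ) = 4 × 56.08 / (6.022 × 10²³ × 3.34) = 1.115 × 10^-22 cm³, so a = 4.813 × 10^-8 cm = 481 pm.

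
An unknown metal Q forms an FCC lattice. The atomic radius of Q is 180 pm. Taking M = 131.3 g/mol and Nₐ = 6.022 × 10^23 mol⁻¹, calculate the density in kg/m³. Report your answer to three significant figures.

6610 kg/m³

In an FCC lattice, atoms touch along the face diagonal, so √2·a = 4r, giving a = 509.1 pm = 5.091 × 10^-8 cm.
With Z = 4, ρ = Z·M/(N_A·a³) = 4 × 131.3 / (6.022 × 10²³ × 1.320 × 10^-22) = 6.609 g/cm³ = 6610 kg/m³.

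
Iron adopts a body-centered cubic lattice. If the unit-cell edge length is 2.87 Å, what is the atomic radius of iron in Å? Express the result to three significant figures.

1.24 Å

In a BCC lattice, atoms touch along the body diagonal, so √3·a = 4r.
r = √3·a/4 = 1.7321 × 2.87 / 4 = 1.24 Å.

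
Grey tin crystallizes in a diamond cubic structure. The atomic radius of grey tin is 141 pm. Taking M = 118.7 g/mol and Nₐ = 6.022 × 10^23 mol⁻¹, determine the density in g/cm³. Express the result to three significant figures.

In a diamond cubic lattice, nearest neighbors lie along the body diagonal with √3·a = 8r, giving a = 651.3 pm = 6.513 × 10^-8 cm.
With Z = 8, ρ = Z·M/(N_A·a³) = 8 × 118.7 / (6.022 × 10²³ × 2.762 × 10^-22) = 5.709 g/cm³.

5.71 g/cm³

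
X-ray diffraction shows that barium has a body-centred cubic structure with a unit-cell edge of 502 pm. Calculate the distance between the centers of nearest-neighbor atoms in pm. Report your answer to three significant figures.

In a BCC structure, atoms touch along the body diagonal, so √3·a = 4r; the nearest-neighbor distance equals 2r = 0.8660·a.
d = 0.8660 × 502 = 435 pm.

435 pm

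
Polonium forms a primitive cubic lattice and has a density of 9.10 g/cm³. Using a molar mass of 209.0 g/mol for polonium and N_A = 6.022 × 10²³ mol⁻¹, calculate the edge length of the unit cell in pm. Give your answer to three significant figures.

337 pm

With Z = 1 atom per simple cubic cell, a³ = Z·M/(N_A·ρ) = 1 × 209.0 / (6.022 × 10²³ × 9.100 g/cm³) = 3.814 × 10^-23 cm³.
a = (3.814 × 10^-23)^(1/3) = 3.366 × 10^-8 cm = 337 pm.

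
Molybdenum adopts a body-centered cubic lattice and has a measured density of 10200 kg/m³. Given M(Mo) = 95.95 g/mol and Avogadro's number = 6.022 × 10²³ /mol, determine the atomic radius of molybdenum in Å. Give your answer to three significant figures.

For a BCC cell (Z = 2), a³ = Z·M/(N_A·ρ) = 2 × 95.95 / (6.022 × 10²³ × 10.20) = 3.124 × 10^-23 cm³, so a = 3.150 × 10^-8 cm = 3.150 Å.
Atoms touch along the body diagonal, so √3·a = 4r, so r = 0.4330 × a = 1.36 Å.

1.36 Å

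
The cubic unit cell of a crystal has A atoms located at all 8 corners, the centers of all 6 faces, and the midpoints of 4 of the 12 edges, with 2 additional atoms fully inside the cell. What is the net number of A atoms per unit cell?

7

Corner atoms are shared by 8 cells (1/8 each), face atoms by 2 (1/2 each), edge atoms by 4 (1/4 each), interior atoms are unshared.
Net atoms = 8 × 1/8 + 6 × 1/2 + 4 × 1/4 + 2 = 1 + 3 + 1 + 2 = 7.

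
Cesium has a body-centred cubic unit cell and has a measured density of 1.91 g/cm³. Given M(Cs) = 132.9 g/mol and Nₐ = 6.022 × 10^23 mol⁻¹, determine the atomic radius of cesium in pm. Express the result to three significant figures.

For a BCC cell (Z = 2), a³ = Z·M/(N_A·ρ) = 2 × 132.9 / (6.022 × 10²³ × 1.910) = 2.311 × 10^-22 cm³, so a = 6.137 × 10^-8 cm = 613.7 pm.
Atoms touch along the body diagonal, so √3·a = 4r, so r = 0.4330 × a = 266 pm.

266 pm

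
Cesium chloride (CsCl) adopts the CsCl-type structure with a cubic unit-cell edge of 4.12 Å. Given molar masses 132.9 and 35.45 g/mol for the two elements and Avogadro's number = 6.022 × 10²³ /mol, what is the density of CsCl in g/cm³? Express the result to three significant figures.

The CsCl-type structure contains Z = 1 formula unit per cell; M(CsCl) = 132.9 + 35.45 = 168.35 g/mol.
a³ = (4.120 × 10^-8 cm)³ = 6.993 × 10^-23 cm³.
ρ = 1 × 168.35 / (6.022 × 10²³ × 6.993 × 10^-23) = 3.997 g/cm³.

4.00 g/cm³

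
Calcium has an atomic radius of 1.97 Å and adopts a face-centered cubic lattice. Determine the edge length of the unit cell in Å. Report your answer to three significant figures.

5.57 Å

In an FCC lattice, atoms touch along the face diagonal, so √2·a = 4r.
a = 4r/√2 = 4 × 1.97 / 1.4142 = 5.57 Å.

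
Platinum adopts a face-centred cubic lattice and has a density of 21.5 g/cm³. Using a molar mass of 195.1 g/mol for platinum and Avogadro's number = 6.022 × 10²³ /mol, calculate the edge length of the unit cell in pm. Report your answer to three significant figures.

With Z = 4 atoms per FCC cell, a³ = Z·M/(N_A·ρ) = 4 × 195.1 / (6.022 × 10²³ × 21.50 g/cm³) = 6.028 × 10^-23 cm³.
a = (6.028 × 10^-23)^(1/3) = 3.921 × 10^-8 cm = 392 pm.

392 pm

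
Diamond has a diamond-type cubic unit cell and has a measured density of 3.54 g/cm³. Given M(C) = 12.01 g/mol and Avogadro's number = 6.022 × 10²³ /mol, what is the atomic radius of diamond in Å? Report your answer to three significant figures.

For a diamond cubic cell (Z = 8), a³ = Z·M/(N_A·ρ) = 8 × 12.01 / (6.022 × 10²³ × 3.540) = 4.507 × 10^-23 cm³, so a = 3.559 × 10^-8 cm = 3.559 Å.
Nearest neighbors lie along the body diagonal with √3·a = 8r, so r = 0.2165 × a = 0.770 Å.

0.770 Å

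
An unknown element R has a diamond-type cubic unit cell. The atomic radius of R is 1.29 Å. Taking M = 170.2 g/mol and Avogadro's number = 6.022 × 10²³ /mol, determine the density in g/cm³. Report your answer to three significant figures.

10.7 g/cm³

In a diamond cubic lattice, nearest neighbors lie along the body diagonal with √3·a = 8r, giving a = 5.958 Å = 5.958 × 10^-8 cm.
With Z = 8, ρ = Z·M/(N_A·a³) = 8 × 170.2 / (6.022 × 10²³ × 2.115 × 10^-22) = 10.69 g/cm³.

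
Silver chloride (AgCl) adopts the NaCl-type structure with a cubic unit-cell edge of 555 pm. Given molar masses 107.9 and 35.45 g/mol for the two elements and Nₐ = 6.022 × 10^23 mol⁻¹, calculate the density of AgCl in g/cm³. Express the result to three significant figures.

5.57 g/cm³

The NaCl-type structure contains Z = 4 formula units per cell; M(AgCl) = 107.9 + 35.45 = 143.35 g/mol.
a³ = (5.550 × 10^-8 cm)³ = 1.710 × 10^-22 cm³.
ρ = 4 × 143.35 / (6.022 × 10²³ × 1.710 × 10^-22) = 5.570 g/cm³.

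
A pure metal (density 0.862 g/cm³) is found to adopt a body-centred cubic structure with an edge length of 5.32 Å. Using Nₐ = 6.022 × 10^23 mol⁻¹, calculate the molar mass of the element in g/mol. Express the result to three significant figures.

39.1 g/mol

A BCC cell has Z = 2 atoms; a = 5.320 × 10^-8 cm.
M = ρ·N_A·a³/Z = 0.862 × 6.022 × 10²³ × 1.506 × 10^-22 / 2 = 39.1 g/mol.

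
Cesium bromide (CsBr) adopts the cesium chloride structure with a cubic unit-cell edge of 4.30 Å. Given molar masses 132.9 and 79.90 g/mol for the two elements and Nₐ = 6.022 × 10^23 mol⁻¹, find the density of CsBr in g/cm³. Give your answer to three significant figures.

4.44 g/cm³

The cesium chloride structure contains Z = 1 formula unit per cell; M(CsBr) = 132.9 + 79.90 = 212.8 g/mol.
a³ = (4.300 × 10^-8 cm)³ = 7.951 × 10^-23 cm³.
ρ = 1 × 212.8 / (6.022 × 10²³ × 7.951 × 10^-23) = 4.445 g/cm³.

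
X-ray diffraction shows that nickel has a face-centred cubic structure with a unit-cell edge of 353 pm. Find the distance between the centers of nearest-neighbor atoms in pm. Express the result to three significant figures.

250 pm

In an FCC structure, atoms touch along the face diagonal, so √2·a = 4r; the nearest-neighbor distance equals 2r = 0.7071·a.
d = 0.7071 × 353 = 250 pm.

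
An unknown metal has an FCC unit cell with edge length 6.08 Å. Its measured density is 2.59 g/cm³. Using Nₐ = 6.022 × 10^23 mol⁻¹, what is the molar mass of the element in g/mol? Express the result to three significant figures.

An FCC cell has Z = 4 atoms; a = 6.080 × 10^-8 cm.
M = ρ·N_A·a³/Z = 2.59 × 6.022 × 10²³ × 2.248 × 10^-22 / 4 = 87.6 g/mol.

87.6 g/mol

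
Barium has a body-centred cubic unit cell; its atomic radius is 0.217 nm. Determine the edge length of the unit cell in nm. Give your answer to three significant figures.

0.501 nm

In a BCC lattice, atoms touch along the body diagonal, so √3·a = 4r.
a = 4r/√3 = 4 × 0.217 / 1.7321 = 0.501 nm.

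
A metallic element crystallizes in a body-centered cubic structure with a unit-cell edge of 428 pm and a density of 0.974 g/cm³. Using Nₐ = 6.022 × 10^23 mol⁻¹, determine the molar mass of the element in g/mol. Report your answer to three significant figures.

A BCC cell has Z = 2 atoms; a = 4.280 × 10^-8 cm.
M = ρ·N_A·a³/Z = 0.974 × 6.022 × 10²³ × 7.840 × 10^-23 / 2 = 23.0 g/mol.

23.0 g/mol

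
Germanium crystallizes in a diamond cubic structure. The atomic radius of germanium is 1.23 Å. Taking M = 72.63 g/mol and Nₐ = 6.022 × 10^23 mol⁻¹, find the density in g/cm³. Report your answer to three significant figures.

In a diamond cubic lattice, nearest neighbors lie along the body diagonal with √3·a = 8r, giving a = 5.681 Å = 5.681 × 10^-8 cm.
With Z = 8, ρ = Z·M/(N_A·a³) = 8 × 72.63 / (6.022 × 10²³ × 1.834 × 10^-22) = 5.262 g/cm³.

5.26 g/cm³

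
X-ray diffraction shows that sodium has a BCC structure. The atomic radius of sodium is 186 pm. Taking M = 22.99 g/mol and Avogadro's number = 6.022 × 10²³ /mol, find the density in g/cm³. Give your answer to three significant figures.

In a BCC lattice, atoms touch along the body diagonal, so √3·a = 4r, giving a = 429.5 pm = 4.295 × 10^-8 cm.
With Z = 2, ρ = Z·M/(N_A·a³) = 2 × 22.99 / (6.022 × 10²³ × 7.926 × 10^-23) = 0.9634 g/cm³.

0.963 g/cm³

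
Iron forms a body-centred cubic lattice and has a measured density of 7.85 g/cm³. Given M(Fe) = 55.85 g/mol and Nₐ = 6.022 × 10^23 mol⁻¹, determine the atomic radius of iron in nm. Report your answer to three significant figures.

For a BCC cell (Z = 2), a³ = Z·M/(N_A·ρ) = 2 × 55.85 / (6.022 × 10²³ × 7.850) = 2.363 × 10^-23 cm³, so a = 2.870 × 10^-8 cm = 0.2870 nm.
Atoms touch along the body diagonal, so √3·a = 4r, so r = 0.4330 × a = 0.124 nm.

0.124 nm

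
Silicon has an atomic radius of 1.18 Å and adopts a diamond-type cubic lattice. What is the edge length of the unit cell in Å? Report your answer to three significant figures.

In a diamond cubic lattice, nearest neighbors lie along the body diagonal with √3·a = 8r.
a = 8r/√3 = 8 × 1.18 / 1.7321 = 5.45 Å.

5.45 Å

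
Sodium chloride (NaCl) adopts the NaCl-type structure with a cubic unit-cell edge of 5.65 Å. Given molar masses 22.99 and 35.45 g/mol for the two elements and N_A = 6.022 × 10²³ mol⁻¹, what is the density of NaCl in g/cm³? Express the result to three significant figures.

The NaCl-type structure contains Z = 4 formula units per cell; M(NaCl) = 22.99 + 35.45 = 58.44 g/mol.
a³ = (5.650 × 10^-8 cm)³ = 1.804 × 10^-22 cm³.
ρ = 4 × 58.44 / (6.022 × 10²³ × 1.804 × 10^-22) = 2.152 g/cm³.

2.15 g/cm³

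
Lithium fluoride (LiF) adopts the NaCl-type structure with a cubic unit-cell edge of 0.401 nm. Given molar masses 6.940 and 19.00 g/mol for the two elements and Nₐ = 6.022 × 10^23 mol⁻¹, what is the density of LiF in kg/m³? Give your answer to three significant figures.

The NaCl-type structure contains Z = 4 formula units per cell; M(LiF) = 6.940 + 19.00 = 25.94 g/mol.
a³ = (4.010 × 10^-8 cm)³ = 6.448 × 10^-23 cm³.
ρ = 4 × 25.94 / (6.022 × 10²³ × 6.448 × 10^-23) = 2.672 g/cm³ = 2670 kg/m³.

2670 kg/m³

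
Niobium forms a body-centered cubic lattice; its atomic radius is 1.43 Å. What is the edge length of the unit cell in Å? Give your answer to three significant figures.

In a BCC lattice, atoms touch along the body diagonal, so √3·a = 4r.
a = 4r/√3 = 4 × 1.43 / 1.7321 = 3.30 Å.

3.30 Å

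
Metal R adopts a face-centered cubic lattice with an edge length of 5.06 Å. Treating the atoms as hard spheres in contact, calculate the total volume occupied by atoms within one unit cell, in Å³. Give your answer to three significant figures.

In an FCC lattice atoms touch along the face diagonal, so √2·a = 4r, so r = 0.3536a = 1.789 Å.
V_atoms = Z × (4/3)πr³ = 4 × (4/3)π × (1.789)³ = 95.9 Å³.

95.9 Å³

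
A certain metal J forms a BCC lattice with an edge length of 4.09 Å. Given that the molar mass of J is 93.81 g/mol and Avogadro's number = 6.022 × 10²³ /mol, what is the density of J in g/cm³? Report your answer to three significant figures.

4.55 g/cm³

A BCC unit cell contains Z = 2 atoms.
Cell volume: a³ = (4.09 Å)³ = (4.090 × 10^-8 cm)³ = 6.842 × 10^-23 cm³.
ρ = Z·M/(N_A·a³) = 2 × 93.81 / (6.022 × 10²³ × 6.842 × 10^-23) = 4.554 g/cm³.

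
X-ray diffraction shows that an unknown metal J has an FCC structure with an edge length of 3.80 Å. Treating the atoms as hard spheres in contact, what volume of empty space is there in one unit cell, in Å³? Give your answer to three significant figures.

In an FCC lattice atoms touch along the face diagonal, so √2·a = 4r, so r = 0.3536a = 1.344 Å.
V_cell = a³ = 54.87 Å³; V_atoms = 4 × (4/3)πr³ = 40.63 Å³.
Empty space = 54.87 − 40.63 = 14.2 Å³.

14.2 Å³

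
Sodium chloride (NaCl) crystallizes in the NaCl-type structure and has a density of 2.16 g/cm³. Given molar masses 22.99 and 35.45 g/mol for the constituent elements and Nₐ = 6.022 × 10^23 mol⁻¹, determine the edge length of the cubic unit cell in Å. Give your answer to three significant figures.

5.64 Å

M(NaCl) = 58.44 g/mol; Z = 4 formula units per cell.
a³ = Z·M/(N_A·ρ) = 4 × 58.44 / (6.022 × 10²³ × 2.16) = 1.797 × 10^-22 cm³, so a = 5.643 × 10^-8 cm = 5.64 Å.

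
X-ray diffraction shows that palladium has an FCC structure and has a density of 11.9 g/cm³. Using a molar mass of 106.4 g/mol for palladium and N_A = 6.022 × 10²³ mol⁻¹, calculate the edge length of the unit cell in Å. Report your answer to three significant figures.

3.90 Å

With Z = 4 atoms per FCC cell, a³ = Z·M/(N_A·ρ) = 4 × 106.4 / (6.022 × 10²³ × 11.90 g/cm³) = 5.939 × 10^-23 cm³.
a = (5.939 × 10^-23)^(1/3) = 3.902 × 10^-8 cm = 3.90 Å.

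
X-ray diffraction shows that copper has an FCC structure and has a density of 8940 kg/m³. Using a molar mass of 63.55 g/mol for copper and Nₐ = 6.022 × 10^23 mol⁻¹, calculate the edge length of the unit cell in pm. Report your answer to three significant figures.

361 pm

With Z = 4 atoms per FCC cell, a³ = Z·M/(N_A·ρ) = 4 × 63.55 / (6.022 × 10²³ × 8.940 g/cm³) = 4.722 × 10^-23 cm³.
a = (4.722 × 10^-23)^(1/3) = 3.614 × 10^-8 cm = 361 pm.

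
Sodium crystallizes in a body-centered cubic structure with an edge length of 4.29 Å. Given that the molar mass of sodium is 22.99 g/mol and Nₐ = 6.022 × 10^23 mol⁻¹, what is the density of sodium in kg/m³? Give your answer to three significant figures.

967 kg/m³

A BCC unit cell contains Z = 2 atoms.
Cell volume: a³ = (4.29 Å)³ = (4.290 × 10^-8 cm)³ = 7.895 × 10^-23 cm³.
ρ = Z·M/(N_A·a³) = 2 × 22.99 / (6.022 × 10²³ × 7.895 × 10^-23) = 0.9671 g/cm³ = 967 kg/m³.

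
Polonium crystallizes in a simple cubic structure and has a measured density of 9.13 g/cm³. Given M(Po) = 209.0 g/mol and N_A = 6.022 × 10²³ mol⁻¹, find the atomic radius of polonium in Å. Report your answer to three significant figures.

1.68 Å

For a simple cubic cell (Z = 1), a³ = Z·M/(N_A·ρ) = 1 × 209.0 / (6.022 × 10²³ × 9.130) = 3.801 × 10^-23 cm³, so a = 3.362 × 10^-8 cm = 3.362 Å.
Atoms touch along the cell edge, so a = 2r, so r = 0.5000 × a = 1.68 Å.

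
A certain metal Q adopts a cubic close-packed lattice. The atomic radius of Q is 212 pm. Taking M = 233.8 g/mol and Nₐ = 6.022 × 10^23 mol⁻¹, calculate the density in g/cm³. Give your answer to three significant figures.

In an FCC lattice, atoms touch along the face diagonal, so √2·a = 4r, giving a = 599.6 pm = 5.996 × 10^-8 cm.
With Z = 4, ρ = Z·M/(N_A·a³) = 4 × 233.8 / (6.022 × 10²³ × 2.156 × 10^-22) = 7.203 g/cm³.

7.20 g/cm³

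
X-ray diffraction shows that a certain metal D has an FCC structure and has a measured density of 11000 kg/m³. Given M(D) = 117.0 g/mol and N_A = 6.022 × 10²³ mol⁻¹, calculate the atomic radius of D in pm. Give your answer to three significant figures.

For an FCC cell (Z = 4), a³ = Z·M/(N_A·ρ) = 4 × 117.0 / (6.022 × 10²³ × 11.00) = 7.065 × 10^-23 cm³, so a = 4.134 × 10^-8 cm = 413.4 pm.
Atoms touch along the face diagonal, so √2·a = 4r, so r = 0.3536 × a = 146 pm.

146 pm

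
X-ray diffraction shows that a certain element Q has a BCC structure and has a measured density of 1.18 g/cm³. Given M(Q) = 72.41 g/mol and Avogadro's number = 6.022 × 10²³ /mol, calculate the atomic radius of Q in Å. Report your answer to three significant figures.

For a BCC cell (Z = 2), a³ = Z·M/(N_A·ρ) = 2 × 72.41 / (6.022 × 10²³ × 1.180) = 2.038 × 10^-22 cm³, so a = 5.885 × 10^-8 cm = 5.885 Å.
Atoms touch along the body diagonal, so √3·a = 4r, so r = 0.4330 × a = 2.55 Å.

2.55 Å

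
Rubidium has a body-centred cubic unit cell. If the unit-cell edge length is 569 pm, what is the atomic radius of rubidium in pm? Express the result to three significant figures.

246 pm

In a BCC lattice, atoms touch along the body diagonal, so √3·a = 4r.
r = √3·a/4 = 1.7321 × 569 / 4 = 246 pm.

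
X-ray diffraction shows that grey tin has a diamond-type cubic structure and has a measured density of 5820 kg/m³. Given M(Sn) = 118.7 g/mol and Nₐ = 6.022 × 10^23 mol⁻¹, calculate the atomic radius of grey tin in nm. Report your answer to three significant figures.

0.140 nm

For a diamond cubic cell (Z = 8), a³ = Z·M/(N_A·ρ) = 8 × 118.7 / (6.022 × 10²³ × 5.820) = 2.709 × 10^-22 cm³, so a = 6.471 × 10^-8 cm = 0.6471 nm.
Nearest neighbors lie along the body diagonal with √3·a = 8r, so r = 0.2165 × a = 0.140 nm.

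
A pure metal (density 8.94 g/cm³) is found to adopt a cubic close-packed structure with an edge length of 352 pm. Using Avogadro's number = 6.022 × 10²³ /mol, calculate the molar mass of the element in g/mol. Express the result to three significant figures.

58.7 g/mol

An FCC cell has Z = 4 atoms; a = 3.520 × 10^-8 cm.
M = ρ·N_A·a³/Z = 8.94 × 6.022 × 10²³ × 4.361 × 10^-23 / 4 = 58.7 g/mol.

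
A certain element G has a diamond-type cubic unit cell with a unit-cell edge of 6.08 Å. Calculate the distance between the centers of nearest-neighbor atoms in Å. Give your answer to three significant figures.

In a diamond cubic structure, nearest neighbors lie along the body diagonal with √3·a = 8r; the nearest-neighbor distance equals 2r = 0.4330·a.
d = 0.4330 × 6.08 = 2.63 Å.

2.63 Å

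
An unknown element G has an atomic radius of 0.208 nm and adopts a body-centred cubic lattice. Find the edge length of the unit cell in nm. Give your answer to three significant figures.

0.480 nm

In a BCC lattice, atoms touch along the body diagonal, so √3·a = 4r.
a = 4r/√3 = 4 × 0.208 / 1.7321 = 0.480 nm.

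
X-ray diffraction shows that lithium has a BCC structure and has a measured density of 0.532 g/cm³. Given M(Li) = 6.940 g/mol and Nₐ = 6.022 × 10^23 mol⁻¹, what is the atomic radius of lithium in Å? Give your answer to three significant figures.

1.52 Å

For a BCC cell (Z = 2), a³ = Z·M/(N_A·ρ) = 2 × 6.940 / (6.022 × 10²³ × 0.5320) = 4.332 × 10^-23 cm³, so a = 3.512 × 10^-8 cm = 3.512 Å.
Atoms touch along the body diagonal, so √3·a = 4r, so r = 0.4330 × a = 1.52 Å.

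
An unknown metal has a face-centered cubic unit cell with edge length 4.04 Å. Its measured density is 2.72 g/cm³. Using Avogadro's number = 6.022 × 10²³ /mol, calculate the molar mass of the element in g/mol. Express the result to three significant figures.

27.0 g/mol

An FCC cell has Z = 4 atoms; a = 4.040 × 10^-8 cm.
M = ρ·N_A·a³/Z = 2.72 × 6.022 × 10²³ × 6.594 × 10^-23 / 4 = 27.0 g/mol.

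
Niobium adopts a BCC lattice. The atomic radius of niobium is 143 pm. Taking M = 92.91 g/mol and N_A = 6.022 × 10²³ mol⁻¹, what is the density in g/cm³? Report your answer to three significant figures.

8.57 g/cm³

In a BCC lattice, atoms touch along the body diagonal, so √3·a = 4r, giving a = 330.2 pm = 3.302 × 10^-8 cm.
With Z = 2, ρ = Z·M/(N_A·a³) = 2 × 92.91 / (6.022 × 10²³ × 3.602 × 10^-23) = 8.567 g/cm³.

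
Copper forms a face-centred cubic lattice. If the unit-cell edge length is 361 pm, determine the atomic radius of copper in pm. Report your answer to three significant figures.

128 pm

In an FCC lattice, atoms touch along the face diagonal, so √2·a = 4r.
r = √2·a/4 = 1.4142 × 361 / 4 = 128 pm.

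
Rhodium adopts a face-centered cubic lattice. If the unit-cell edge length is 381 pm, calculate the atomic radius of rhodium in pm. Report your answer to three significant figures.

In an FCC lattice, atoms touch along the face diagonal, so √2·a = 4r.
r = √2·a/4 = 1.4142 × 381 / 4 = 135 pm.

135 pm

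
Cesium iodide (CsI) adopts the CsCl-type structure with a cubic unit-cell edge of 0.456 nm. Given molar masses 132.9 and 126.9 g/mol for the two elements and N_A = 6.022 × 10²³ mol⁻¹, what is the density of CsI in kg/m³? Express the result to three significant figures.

The CsCl-type structure contains Z = 1 formula unit per cell; M(CsI) = 132.9 + 126.9 = 259.8 g/mol.
a³ = (4.560 × 10^-8 cm)³ = 9.482 × 10^-23 cm³.
ρ = 1 × 259.8 / (6.022 × 10²³ × 9.482 × 10^-23) = 4.550 g/cm³ = 4550 kg/m³.

4550 kg/m³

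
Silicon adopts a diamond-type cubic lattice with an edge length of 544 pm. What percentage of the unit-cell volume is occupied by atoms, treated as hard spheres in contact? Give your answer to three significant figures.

In a diamond cubic lattice nearest neighbors lie along the body diagonal with √3·a = 8r, so r = 0.2165a = 117.8 pm.
Packing fraction = Z·(4/3)πr³ / a³ = 8 × (4/3)π × (117.8)³ / (544)³ = 0.3401 = 34.0%.

34.0%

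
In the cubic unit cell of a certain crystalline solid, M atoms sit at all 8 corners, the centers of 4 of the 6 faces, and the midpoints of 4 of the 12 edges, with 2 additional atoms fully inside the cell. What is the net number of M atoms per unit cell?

6

Corner atoms are shared by 8 cells (1/8 each), face atoms by 2 (1/2 each), edge atoms by 4 (1/4 each), interior atoms are unshared.
Net atoms = 8 × 1/8 + 4 × 1/2 + 4 × 1/4 + 2 = 1 + 2 + 1 + 2 = 6.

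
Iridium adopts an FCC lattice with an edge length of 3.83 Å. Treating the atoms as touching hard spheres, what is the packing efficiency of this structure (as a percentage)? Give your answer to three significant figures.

74.0%

In an FCC lattice atoms touch along the face diagonal, so √2·a = 4r, so r = 0.3536a = 1.354 Å.
Packing fraction = Z·(4/3)πr³ / a³ = 4 × (4/3)π × (1.354)³ / (3.83)³ = 0.7405 = 74.0%.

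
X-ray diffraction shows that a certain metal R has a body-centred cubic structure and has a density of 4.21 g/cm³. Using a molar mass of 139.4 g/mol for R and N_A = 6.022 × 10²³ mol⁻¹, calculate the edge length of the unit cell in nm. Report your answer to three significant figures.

0.479 nm

With Z = 2 atoms per BCC cell, a³ = Z·M/(N_A·ρ) = 2 × 139.4 / (6.022 × 10²³ × 4.210 g/cm³) = 1.100 × 10^-22 cm³.
a = (1.100 × 10^-22)^(1/3) = 4.791 × 10^-8 cm = 0.479 nm.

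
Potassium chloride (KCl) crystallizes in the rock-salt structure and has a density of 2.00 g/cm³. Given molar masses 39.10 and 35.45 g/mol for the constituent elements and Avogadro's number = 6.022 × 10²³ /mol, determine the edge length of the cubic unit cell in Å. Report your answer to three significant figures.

M(KCl) = 74.55 g/mol; Z = 4 formula units per cell.
a³ = Z·M/(N_A·ρ) = 4 × 74.55 / (6.022 × 10²³ × 2.00) = 2.476 × 10^-22 cm³, so a = 6.279 × 10^-8 cm = 6.28 Å.

6.28 Å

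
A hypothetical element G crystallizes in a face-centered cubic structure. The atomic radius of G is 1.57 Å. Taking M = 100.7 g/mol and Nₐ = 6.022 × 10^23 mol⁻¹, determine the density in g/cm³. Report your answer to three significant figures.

7.64 g/cm³

In an FCC lattice, atoms touch along the face diagonal, so √2·a = 4r, giving a = 4.441 Å = 4.441 × 10^-8 cm.
With Z = 4, ρ = Z·M/(N_A·a³) = 4 × 100.7 / (6.022 × 10²³ × 8.757 × 10^-23) = 7.639 g/cm³.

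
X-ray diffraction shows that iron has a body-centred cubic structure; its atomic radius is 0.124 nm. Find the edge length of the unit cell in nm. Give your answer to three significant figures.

0.286 nm

In a BCC lattice, atoms touch along the body diagonal, so √3·a = 4r.
a = 4r/√3 = 4 × 0.124 / 1.7321 = 0.286 nm.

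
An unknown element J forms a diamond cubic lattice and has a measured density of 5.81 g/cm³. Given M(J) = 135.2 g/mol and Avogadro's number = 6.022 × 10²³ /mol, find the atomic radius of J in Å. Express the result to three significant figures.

1.46 Å

For a diamond cubic cell (Z = 8), a³ = Z·M/(N_A·ρ) = 8 × 135.2 / (6.022 × 10²³ × 5.810) = 3.091 × 10^-22 cm³, so a = 6.762 × 10^-8 cm = 6.762 Å.
Nearest neighbors lie along the body diagonal with √3·a = 8r, so r = 0.2165 × a = 1.46 Å.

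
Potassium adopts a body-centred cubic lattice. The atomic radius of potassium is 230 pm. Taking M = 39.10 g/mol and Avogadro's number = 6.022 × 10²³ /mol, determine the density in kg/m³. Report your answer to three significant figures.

867 kg/m³

In a BCC lattice, atoms touch along the body diagonal, so √3·a = 4r, giving a = 531.2 pm = 5.312 × 10^-8 cm.
With Z = 2, ρ = Z·M/(N_A·a³) = 2 × 39.10 / (6.022 × 10²³ × 1.499 × 10^-22) = 0.8665 g/cm³ = 867 kg/m³.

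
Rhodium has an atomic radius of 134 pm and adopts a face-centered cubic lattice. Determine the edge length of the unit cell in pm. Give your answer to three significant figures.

379 pm

In an FCC lattice, atoms touch along the face diagonal, so √2·a = 4r.
a = 4r/√2 = 4 × 134 / 1.4142 = 379 pm.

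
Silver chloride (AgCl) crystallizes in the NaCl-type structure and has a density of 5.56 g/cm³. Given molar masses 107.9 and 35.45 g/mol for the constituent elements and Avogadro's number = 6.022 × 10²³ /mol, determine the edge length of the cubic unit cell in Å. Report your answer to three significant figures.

5.55 Å

M(AgCl) = 143.35 g/mol; Z = 4 formula units per cell.
a³ = Z·M/(N_A·ρ) = 4 × 143.35 / (6.022 × 10²³ × 5.56) = 1.713 × 10^-22 cm³, so a = 5.553 × 10^-8 cm = 5.55 Å.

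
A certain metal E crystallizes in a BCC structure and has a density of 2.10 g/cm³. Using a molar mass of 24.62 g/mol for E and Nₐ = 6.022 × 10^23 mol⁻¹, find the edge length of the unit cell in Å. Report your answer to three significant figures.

With Z = 2 atoms per BCC cell, a³ = Z·M/(N_A·ρ) = 2 × 24.62 / (6.022 × 10²³ × 2.100 g/cm³) = 3.894 × 10^-23 cm³.
a = (3.894 × 10^-23)^(1/3) = 3.389 × 10^-8 cm = 3.39 Å.

3.39 Å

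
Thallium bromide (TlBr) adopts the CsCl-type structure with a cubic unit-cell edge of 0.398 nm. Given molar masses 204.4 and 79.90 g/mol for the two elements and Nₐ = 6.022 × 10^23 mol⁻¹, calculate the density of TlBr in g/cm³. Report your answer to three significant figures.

The CsCl-type structure contains Z = 1 formula unit per cell; M(TlBr) = 204.4 + 79.90 = 284.3 g/mol.
a³ = (3.980 × 10^-8 cm)³ = 6.304 × 10^-23 cm³.
ρ = 1 × 284.3 / (6.022 × 10²³ × 6.304 × 10^-23) = 7.488 g/cm³.

7.49 g/cm³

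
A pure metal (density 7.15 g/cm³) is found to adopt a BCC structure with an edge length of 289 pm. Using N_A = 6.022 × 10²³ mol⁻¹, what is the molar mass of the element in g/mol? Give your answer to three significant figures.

A BCC cell has Z = 2 atoms; a = 2.890 × 10^-8 cm.
M = ρ·N_A·a³/Z = 7.15 × 6.022 × 10²³ × 2.414 × 10^-23 / 2 = 52.0 g/mol.

52.0 g/mol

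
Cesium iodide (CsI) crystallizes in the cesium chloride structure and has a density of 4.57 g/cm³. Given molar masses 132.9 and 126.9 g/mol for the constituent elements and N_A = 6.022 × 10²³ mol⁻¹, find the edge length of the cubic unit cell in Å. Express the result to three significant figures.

M(CsI) = 259.8 g/mol; Z = 1 formula unit per cell.
a³ = Z·M/(N_A·ρ) = 1 × 259.8 / (6.022 × 10²³ × 4.57) = 9.440 × 10^-23 cm³, so a = 4.553 × 10^-8 cm = 4.55 Å.

4.55 Å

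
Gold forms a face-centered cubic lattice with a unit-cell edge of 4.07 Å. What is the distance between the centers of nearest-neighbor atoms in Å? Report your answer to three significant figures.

2.88 Å

In an FCC structure, atoms touch along the face diagonal, so √2·a = 4r; the nearest-neighbor distance equals 2r = 0.7071·a.
d = 0.7071 × 4.07 = 2.88 Å.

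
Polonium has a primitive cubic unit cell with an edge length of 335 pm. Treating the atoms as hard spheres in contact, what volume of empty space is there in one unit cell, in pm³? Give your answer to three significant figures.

In a simple cubic lattice atoms touch along the cell edge, so a = 2r, so r = 0.5000a = 167.5 pm.
V_cell = a³ = 3.760 × 10^7 pm³; V_atoms = 1 × (4/3)πr³ = 1.968 × 10^7 pm³.
Empty space = 3.760 × 10^7 − 1.968 × 10^7 = 1.79 × 10^7 pm³.

1.79 × 10^7 pm³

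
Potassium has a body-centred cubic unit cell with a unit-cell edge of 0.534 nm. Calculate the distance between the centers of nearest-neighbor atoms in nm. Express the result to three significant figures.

0.462 nm

In a BCC structure, atoms touch along the body diagonal, so √3·a = 4r; the nearest-neighbor distance equals 2r = 0.8660·a.
d = 0.8660 × 0.534 = 0.462 nm.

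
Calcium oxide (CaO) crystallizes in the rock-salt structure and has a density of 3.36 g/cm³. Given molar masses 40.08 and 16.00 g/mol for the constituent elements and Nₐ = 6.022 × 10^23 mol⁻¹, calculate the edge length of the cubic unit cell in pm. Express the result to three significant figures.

480 pm

M(CaO) = 56.08 g/mol; Z = 4 formula units per cell.
a³ = Z·M/(N_A·ρ) = 4 × 56.08 / (6.022 × 10²³ × 3.36) = 1.109 × 10^-22 cm³, so a = 4.804 × 10^-8 cm = 480 pm.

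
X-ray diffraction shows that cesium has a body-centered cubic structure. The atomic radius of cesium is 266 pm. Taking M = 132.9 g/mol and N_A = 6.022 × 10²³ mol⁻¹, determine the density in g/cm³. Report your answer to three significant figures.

1.90 g/cm³

In a BCC lattice, atoms touch along the body diagonal, so √3·a = 4r, giving a = 614.3 pm = 6.143 × 10^-8 cm.
With Z = 2, ρ = Z·M/(N_A·a³) = 2 × 132.9 / (6.022 × 10²³ × 2.318 × 10^-22) = 1.904 g/cm³.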